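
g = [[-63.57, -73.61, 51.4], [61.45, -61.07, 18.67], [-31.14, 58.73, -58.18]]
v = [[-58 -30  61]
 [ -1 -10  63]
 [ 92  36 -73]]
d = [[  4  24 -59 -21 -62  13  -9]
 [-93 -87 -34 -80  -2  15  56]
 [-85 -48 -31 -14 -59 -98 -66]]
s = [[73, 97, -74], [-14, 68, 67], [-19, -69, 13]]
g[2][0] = -31.14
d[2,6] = -66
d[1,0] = -93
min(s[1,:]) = -14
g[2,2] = -58.18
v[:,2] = [61, 63, -73]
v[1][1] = -10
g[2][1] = 58.73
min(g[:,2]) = -58.18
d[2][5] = -98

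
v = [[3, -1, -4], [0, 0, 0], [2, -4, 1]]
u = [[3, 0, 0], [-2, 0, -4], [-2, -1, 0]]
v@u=[[19, 4, 4], [0, 0, 0], [12, -1, 16]]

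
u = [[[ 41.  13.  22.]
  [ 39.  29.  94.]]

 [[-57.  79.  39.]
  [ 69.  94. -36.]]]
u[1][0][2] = 39.0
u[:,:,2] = [[22.0, 94.0], [39.0, -36.0]]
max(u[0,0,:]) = 41.0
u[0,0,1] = 13.0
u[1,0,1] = 79.0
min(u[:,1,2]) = -36.0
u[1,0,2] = 39.0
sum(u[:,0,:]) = 137.0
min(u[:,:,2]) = -36.0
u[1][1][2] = -36.0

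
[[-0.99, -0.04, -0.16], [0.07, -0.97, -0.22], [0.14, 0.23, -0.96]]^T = [[-0.99, 0.07, 0.14],[-0.04, -0.97, 0.23],[-0.16, -0.22, -0.96]]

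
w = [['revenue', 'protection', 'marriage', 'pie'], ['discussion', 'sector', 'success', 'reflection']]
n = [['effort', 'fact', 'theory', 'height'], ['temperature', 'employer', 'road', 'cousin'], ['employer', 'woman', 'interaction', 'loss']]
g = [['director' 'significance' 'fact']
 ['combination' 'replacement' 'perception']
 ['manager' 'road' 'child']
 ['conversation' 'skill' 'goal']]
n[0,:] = ['effort', 'fact', 'theory', 'height']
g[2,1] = 'road'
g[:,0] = ['director', 'combination', 'manager', 'conversation']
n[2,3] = 'loss'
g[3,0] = 'conversation'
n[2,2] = 'interaction'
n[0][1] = 'fact'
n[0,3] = 'height'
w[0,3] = 'pie'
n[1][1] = 'employer'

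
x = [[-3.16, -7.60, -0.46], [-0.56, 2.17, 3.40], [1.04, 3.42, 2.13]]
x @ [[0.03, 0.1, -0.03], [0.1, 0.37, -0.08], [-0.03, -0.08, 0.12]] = [[-0.84, -3.09, 0.65], [0.1, 0.47, 0.25], [0.31, 1.20, -0.05]]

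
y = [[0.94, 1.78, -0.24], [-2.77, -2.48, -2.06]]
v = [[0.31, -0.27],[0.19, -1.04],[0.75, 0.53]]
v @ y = [[1.04,1.22,0.48], [3.06,2.92,2.1], [-0.76,0.02,-1.27]]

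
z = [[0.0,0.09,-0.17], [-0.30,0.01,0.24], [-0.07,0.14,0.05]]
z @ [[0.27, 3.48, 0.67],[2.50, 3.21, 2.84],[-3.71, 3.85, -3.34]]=[[0.86, -0.37, 0.82], [-0.95, -0.09, -0.97], [0.15, 0.40, 0.18]]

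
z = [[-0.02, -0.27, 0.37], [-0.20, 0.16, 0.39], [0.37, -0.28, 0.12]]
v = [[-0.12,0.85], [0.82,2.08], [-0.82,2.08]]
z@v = [[-0.52, 0.19], [-0.16, 0.97], [-0.37, -0.02]]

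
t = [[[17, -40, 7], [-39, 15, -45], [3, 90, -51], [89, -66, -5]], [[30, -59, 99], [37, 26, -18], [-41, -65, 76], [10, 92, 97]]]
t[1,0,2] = 99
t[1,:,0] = [30, 37, -41, 10]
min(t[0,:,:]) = -66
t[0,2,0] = 3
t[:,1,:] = [[-39, 15, -45], [37, 26, -18]]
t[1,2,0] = -41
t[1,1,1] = 26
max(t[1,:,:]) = 99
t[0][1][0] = -39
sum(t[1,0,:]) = 70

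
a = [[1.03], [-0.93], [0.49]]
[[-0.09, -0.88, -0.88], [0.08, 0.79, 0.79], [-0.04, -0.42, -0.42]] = a@[[-0.09, -0.85, -0.85]]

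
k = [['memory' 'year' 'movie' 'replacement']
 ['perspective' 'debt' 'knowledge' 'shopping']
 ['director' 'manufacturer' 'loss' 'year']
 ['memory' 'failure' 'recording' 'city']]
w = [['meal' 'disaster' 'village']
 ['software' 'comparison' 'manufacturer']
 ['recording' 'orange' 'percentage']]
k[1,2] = 'knowledge'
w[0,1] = 'disaster'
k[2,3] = 'year'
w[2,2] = 'percentage'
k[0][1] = 'year'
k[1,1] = 'debt'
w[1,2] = 'manufacturer'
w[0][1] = 'disaster'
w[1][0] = 'software'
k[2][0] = 'director'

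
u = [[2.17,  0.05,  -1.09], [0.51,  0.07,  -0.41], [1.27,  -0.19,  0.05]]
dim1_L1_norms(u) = [3.31, 0.99, 1.51]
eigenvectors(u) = [[(-0.63-0.28j), (-0.63+0.28j), -0.13+0.00j],[-0.07-0.10j, -0.07+0.10j, (-0.94+0j)],[-0.72+0.00j, (-0.72-0j), -0.30+0.00j]]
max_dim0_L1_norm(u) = 3.95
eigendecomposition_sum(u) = [[1.09-0.93j, 0.02-0.28j, (-0.55+1.27j)],[0.26-0.04j, (0.03-0.04j), (-0.21+0.14j)],[(0.64-1.35j), (-0.1-0.28j), (0.02+1.44j)]] + [[(1.09+0.93j), 0.02+0.28j, -0.55-1.27j], [(0.26+0.04j), 0.03+0.04j, (-0.21-0.14j)], [0.64+1.35j, -0.10+0.28j, 0.02-1.44j]] + [[(-0-0j), 0.00-0.00j, 0.00+0.00j], [(-0-0j), 0.01-0.00j, 0j], [-0.00-0.00j, 0.00-0.00j, 0.00+0.00j]]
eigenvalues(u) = [(1.14+0.47j), (1.14-0.47j), (0.01+0j)]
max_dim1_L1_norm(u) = 3.31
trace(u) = 2.29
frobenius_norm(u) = 2.83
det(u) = 0.01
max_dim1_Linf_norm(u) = 2.17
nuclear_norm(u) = 3.39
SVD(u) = [[-0.88, -0.34, -0.34], [-0.23, -0.33, 0.92], [-0.42, 0.88, 0.21]] @ diag([2.7556417569323504, 0.6248796802465226, 0.007993288796881173]) @ [[-0.93, 0.01, 0.37], [0.35, -0.33, 0.88], [0.13, 0.94, 0.31]]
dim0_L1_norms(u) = [3.95, 0.31, 1.55]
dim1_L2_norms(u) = [2.43, 0.66, 1.29]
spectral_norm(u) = 2.76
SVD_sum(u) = [[2.24, -0.02, -0.90],[0.58, -0.0, -0.23],[1.08, -0.01, -0.43]] + [[-0.07, 0.07, -0.19],[-0.07, 0.07, -0.18],[0.19, -0.18, 0.48]] + [[-0.0, -0.00, -0.00], [0.0, 0.01, 0.00], [0.00, 0.00, 0.0]]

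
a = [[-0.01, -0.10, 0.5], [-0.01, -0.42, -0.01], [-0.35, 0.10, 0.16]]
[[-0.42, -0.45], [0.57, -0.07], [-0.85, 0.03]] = a @ [[1.56, -0.43], [-1.36, 0.20], [-1.08, -0.86]]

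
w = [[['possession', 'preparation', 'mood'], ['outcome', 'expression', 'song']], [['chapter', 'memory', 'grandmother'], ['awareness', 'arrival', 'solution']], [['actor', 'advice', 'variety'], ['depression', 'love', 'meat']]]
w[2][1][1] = 'love'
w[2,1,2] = 'meat'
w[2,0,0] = 'actor'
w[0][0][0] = 'possession'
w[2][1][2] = 'meat'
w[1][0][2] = 'grandmother'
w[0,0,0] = 'possession'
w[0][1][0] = 'outcome'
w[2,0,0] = 'actor'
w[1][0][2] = 'grandmother'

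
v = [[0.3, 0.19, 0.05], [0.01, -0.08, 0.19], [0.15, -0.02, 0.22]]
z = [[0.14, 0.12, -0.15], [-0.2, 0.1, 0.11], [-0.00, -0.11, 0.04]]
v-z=[[0.16, 0.07, 0.20], [0.21, -0.18, 0.08], [0.15, 0.09, 0.18]]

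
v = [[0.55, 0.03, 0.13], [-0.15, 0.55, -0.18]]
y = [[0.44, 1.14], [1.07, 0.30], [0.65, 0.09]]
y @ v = [[0.07, 0.64, -0.15], [0.54, 0.2, 0.09], [0.34, 0.07, 0.07]]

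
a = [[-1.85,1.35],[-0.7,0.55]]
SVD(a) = [[-0.93, -0.36], [-0.36, 0.93]] @ diag([2.456955285309471, 0.02950806652179998]) @ [[0.81, -0.59],[0.59, 0.81]]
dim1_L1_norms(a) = [3.2, 1.25]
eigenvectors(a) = [[-0.94, -0.58], [-0.35, -0.82]]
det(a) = -0.07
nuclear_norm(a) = 2.49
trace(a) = -1.30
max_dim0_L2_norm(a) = 1.98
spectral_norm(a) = 2.46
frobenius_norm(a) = 2.46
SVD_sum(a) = [[-1.84, 1.36],[-0.72, 0.53]] + [[-0.01, -0.01], [0.02, 0.02]]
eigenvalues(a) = [-1.35, 0.05]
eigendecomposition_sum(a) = [[-1.83, 1.3], [-0.67, 0.48]] + [[-0.02, 0.05], [-0.03, 0.07]]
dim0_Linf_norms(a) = [1.85, 1.35]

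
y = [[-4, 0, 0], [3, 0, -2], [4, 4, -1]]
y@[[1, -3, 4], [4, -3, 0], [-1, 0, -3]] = [[-4, 12, -16], [5, -9, 18], [21, -24, 19]]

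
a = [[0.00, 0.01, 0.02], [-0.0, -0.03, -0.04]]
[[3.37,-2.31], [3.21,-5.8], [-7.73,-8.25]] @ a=[[0.0,0.10,0.16], [0.0,0.21,0.3], [0.0,0.17,0.18]]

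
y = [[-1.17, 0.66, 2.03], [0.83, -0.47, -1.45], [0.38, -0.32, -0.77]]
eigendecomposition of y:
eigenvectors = [[0.78, -0.76, 0.54], [-0.55, 0.36, -0.65], [-0.29, -0.54, 0.53]]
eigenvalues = [-2.4, -0.03, 0.02]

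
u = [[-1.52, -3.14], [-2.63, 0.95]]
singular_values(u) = [3.52, 2.76]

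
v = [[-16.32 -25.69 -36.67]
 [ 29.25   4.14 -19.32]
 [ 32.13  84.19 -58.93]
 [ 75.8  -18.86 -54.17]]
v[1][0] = 29.25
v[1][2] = -19.32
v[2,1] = 84.19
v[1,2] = -19.32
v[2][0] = 32.13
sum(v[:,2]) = -169.09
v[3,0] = 75.8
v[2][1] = 84.19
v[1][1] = 4.14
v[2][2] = -58.93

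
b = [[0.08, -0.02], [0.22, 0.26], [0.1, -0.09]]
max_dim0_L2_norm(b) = 0.28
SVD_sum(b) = [[0.03,0.03],[0.23,0.25],[-0.0,-0.00]] + [[0.05,-0.05], [-0.01,0.01], [0.10,-0.09]]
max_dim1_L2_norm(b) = 0.34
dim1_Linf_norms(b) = [0.08, 0.26, 0.1]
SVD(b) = [[-0.11, 0.48],[-0.99, -0.05],[0.0, 0.88]] @ diag([0.34262408919011106, 0.15332558007927716]) @ [[-0.66, -0.75], [0.75, -0.66]]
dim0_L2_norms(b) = [0.25, 0.28]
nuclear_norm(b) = 0.50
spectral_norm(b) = 0.34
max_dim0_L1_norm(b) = 0.4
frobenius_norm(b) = 0.38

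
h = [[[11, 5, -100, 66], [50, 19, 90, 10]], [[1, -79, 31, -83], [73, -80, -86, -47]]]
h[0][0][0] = 11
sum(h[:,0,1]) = -74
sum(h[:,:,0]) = 135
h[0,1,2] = 90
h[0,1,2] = 90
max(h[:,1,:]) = 90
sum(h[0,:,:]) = 151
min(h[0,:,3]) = 10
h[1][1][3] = -47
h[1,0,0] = 1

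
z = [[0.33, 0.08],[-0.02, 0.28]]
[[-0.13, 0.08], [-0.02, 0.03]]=z @ [[-0.36, 0.21], [-0.09, 0.11]]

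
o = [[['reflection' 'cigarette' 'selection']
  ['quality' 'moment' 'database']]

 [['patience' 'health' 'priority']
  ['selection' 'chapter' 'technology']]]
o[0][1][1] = 'moment'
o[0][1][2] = 'database'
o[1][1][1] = 'chapter'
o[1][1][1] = 'chapter'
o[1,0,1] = 'health'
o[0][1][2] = 'database'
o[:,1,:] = [['quality', 'moment', 'database'], ['selection', 'chapter', 'technology']]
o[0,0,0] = 'reflection'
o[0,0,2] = 'selection'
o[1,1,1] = 'chapter'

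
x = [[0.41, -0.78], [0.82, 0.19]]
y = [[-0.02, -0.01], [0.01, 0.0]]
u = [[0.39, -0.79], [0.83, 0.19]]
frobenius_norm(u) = 1.23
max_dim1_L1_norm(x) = 1.19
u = x + y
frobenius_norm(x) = 1.22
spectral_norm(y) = 0.02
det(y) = 0.00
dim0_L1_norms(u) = [1.22, 0.98]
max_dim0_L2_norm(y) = 0.02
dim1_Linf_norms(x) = [0.78, 0.82]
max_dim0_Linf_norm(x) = 0.82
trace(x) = 0.60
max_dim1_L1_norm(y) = 0.03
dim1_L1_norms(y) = [0.03, 0.01]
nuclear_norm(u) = 1.72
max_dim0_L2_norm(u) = 0.92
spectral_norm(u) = 0.96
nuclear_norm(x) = 1.71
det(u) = 0.73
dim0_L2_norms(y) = [0.02, 0.01]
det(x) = 0.72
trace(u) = 0.58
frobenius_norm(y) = 0.02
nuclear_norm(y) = 0.03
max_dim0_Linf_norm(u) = 0.83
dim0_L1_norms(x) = [1.23, 0.97]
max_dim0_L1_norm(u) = 1.22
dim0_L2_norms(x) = [0.92, 0.8]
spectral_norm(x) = 0.97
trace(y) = -0.02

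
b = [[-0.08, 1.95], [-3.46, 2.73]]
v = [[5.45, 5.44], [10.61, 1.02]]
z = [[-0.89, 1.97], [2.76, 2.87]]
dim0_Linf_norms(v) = [10.61, 5.44]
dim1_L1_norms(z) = [2.86, 5.63]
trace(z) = 1.98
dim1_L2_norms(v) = [7.7, 10.66]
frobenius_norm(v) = 13.15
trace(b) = 2.65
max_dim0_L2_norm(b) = 3.46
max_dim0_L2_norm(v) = 11.93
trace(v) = 6.47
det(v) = -52.16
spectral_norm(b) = 4.61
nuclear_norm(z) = 6.04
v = b @ z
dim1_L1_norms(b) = [2.03, 6.19]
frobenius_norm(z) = 4.53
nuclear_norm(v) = 16.65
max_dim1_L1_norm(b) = 6.19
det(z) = -7.99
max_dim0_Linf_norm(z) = 2.87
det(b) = 6.53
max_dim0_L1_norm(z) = 4.84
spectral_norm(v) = 12.47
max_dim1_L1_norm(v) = 11.63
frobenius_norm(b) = 4.82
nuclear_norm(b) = 6.02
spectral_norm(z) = 4.09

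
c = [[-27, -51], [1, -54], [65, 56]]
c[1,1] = -54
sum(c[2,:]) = 121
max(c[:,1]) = 56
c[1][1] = -54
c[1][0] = 1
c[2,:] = [65, 56]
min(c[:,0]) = -27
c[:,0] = [-27, 1, 65]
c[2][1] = 56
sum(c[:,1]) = -49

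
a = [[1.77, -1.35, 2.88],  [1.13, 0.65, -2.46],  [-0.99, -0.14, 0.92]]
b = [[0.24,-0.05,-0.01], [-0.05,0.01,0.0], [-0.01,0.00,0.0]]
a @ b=[[0.46,-0.10,-0.02], [0.26,-0.05,-0.01], [-0.24,0.05,0.01]]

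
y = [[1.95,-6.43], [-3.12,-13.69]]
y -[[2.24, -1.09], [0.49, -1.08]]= [[-0.29,-5.34], [-3.61,-12.61]]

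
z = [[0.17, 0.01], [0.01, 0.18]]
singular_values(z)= [0.19, 0.16]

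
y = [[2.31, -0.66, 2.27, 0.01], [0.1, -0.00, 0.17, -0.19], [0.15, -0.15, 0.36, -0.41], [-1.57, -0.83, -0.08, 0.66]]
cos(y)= [[-0.48, 0.61, -1.71, 0.17], [-0.13, 0.93, -0.01, 0.08], [-0.24, -0.16, 1.02, 0.15], [1.29, 0.03, 0.83, 0.87]]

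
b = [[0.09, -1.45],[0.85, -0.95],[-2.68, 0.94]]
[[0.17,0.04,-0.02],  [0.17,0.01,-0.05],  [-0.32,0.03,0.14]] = b @ [[0.08, -0.02, -0.05],[-0.11, -0.03, 0.01]]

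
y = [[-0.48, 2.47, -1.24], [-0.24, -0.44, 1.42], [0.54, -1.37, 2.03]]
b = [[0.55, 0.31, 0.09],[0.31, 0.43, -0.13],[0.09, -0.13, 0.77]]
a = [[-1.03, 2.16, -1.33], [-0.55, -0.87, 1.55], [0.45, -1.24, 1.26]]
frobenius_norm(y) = 4.05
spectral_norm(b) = 0.82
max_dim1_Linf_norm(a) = 2.16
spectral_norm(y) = 3.84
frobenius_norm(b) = 1.15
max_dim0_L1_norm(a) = 4.27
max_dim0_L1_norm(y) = 4.69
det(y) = 1.89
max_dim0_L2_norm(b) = 0.79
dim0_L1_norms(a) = [2.03, 4.27, 4.14]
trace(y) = 1.11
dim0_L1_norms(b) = [0.95, 0.87, 0.99]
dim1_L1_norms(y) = [4.19, 2.1, 3.94]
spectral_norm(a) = 3.57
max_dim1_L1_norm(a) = 4.52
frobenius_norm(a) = 3.78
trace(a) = -0.64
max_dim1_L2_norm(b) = 0.79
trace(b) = 1.75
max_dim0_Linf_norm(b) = 0.77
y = a + b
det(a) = 0.73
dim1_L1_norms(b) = [0.95, 0.87, 0.99]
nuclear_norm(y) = 5.47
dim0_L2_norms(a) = [1.25, 2.64, 2.4]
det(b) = 0.09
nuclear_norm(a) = 4.97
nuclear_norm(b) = 1.75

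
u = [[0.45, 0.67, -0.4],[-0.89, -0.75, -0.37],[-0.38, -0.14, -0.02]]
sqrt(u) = [[1.09, 0.64, 0.16], [-1.09, -0.06, -0.96], [-0.24, 0.06, 0.27]]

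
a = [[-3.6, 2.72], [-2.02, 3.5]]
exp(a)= [[-2.19, 6.95], [-5.16, 15.94]]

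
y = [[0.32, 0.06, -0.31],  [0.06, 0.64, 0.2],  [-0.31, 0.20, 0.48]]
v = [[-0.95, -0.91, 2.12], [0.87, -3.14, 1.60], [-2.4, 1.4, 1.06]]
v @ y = [[-1.02, -0.22, 1.13], [-0.41, -1.64, -0.13], [-1.01, 0.96, 1.53]]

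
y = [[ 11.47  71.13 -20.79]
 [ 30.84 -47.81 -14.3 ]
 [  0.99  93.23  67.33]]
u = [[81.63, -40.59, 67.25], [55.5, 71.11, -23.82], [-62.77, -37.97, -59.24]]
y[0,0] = 11.47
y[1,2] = -14.3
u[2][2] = -59.24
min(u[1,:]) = -23.82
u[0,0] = 81.63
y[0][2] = -20.79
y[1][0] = 30.84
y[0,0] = 11.47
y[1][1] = -47.81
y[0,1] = 71.13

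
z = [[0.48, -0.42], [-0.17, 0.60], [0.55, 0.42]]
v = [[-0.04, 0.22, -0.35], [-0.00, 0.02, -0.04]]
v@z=[[-0.25, 0.00],  [-0.03, -0.0]]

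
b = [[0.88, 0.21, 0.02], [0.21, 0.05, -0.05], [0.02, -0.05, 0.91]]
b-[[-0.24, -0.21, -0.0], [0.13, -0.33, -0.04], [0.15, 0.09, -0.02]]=[[1.12, 0.42, 0.02], [0.08, 0.38, -0.01], [-0.13, -0.14, 0.93]]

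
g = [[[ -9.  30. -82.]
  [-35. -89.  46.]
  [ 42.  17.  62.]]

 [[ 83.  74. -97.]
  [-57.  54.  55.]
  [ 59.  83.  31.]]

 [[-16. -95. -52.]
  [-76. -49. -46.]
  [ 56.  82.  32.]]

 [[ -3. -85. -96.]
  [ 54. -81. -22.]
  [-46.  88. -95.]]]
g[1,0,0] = 83.0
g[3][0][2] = -96.0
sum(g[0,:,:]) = -18.0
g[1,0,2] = -97.0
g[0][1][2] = 46.0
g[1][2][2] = 31.0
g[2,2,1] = 82.0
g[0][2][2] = 62.0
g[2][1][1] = -49.0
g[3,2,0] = -46.0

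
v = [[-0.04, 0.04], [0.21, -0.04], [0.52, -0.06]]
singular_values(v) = [0.57, 0.04]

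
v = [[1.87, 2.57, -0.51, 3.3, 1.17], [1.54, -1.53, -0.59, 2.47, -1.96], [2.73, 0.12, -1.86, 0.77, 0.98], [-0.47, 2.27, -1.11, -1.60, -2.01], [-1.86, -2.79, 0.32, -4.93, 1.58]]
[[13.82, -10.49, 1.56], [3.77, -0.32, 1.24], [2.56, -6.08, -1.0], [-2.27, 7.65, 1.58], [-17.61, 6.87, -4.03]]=v@[[0.09, -2.34, -0.70], [1.53, -0.48, 0.38], [0.26, -1.70, -0.44], [2.83, -1.01, 0.68], [0.44, -2.06, -0.49]]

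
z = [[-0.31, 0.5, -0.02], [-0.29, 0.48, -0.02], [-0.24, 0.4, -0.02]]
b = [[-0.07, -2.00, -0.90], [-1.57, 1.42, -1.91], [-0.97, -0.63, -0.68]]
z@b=[[-0.74, 1.34, -0.66], [-0.71, 1.27, -0.64], [-0.59, 1.06, -0.53]]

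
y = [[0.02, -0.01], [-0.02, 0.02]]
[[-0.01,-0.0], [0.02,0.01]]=y@[[-0.34, -0.13],[0.44, 0.17]]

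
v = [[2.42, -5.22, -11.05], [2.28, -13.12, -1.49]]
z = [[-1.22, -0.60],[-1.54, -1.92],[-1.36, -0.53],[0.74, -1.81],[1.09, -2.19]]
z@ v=[[-4.32,14.24,14.38], [-8.1,33.23,19.88], [-4.5,14.05,15.82], [-2.34,19.88,-5.48], [-2.36,23.04,-8.78]]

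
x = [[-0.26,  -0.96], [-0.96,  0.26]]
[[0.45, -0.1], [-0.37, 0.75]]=x @ [[0.24, -0.70],[-0.53, 0.29]]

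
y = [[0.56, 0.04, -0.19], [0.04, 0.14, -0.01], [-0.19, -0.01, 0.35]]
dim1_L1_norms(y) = [0.79, 0.19, 0.55]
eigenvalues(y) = [0.68, 0.24, 0.14]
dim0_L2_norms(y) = [0.59, 0.15, 0.4]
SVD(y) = [[-0.86, 0.50, -0.12], [-0.07, 0.11, 0.99], [0.51, 0.86, -0.06]] @ diag([0.6750058515442717, 0.2392503093585023, 0.13574383909722604]) @ [[-0.86, -0.07, 0.51], [0.50, 0.11, 0.86], [-0.12, 0.99, -0.06]]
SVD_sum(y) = [[0.5, 0.04, -0.29],[0.04, 0.0, -0.03],[-0.29, -0.03, 0.17]] + [[0.06, 0.01, 0.10], [0.01, 0.0, 0.02], [0.10, 0.02, 0.18]] + [[0.00,-0.02,0.00], [-0.02,0.13,-0.01], [0.0,-0.01,0.0]]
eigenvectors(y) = [[0.86, 0.50, -0.12], [0.07, 0.11, 0.99], [-0.51, 0.86, -0.06]]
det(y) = 0.02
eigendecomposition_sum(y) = [[0.5,  0.04,  -0.29],[0.04,  0.00,  -0.03],[-0.29,  -0.03,  0.17]] + [[0.06, 0.01, 0.10], [0.01, 0.0, 0.02], [0.10, 0.02, 0.18]] + [[0.0,-0.02,0.00], [-0.02,0.13,-0.01], [0.00,-0.01,0.00]]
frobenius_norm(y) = 0.73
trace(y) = 1.05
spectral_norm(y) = 0.68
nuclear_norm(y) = 1.05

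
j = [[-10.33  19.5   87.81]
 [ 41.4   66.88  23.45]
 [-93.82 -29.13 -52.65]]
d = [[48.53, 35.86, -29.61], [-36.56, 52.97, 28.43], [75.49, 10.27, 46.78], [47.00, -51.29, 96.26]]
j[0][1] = 19.5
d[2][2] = 46.78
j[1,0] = 41.4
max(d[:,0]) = 75.49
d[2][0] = 75.49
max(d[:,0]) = 75.49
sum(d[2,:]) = 132.54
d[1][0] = -36.56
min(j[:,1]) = -29.13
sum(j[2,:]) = -175.6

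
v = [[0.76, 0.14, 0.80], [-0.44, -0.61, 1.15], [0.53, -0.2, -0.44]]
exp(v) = [[2.45, 0.09, 1.11], [-0.24, 0.47, 0.55], [0.73, -0.09, 0.81]]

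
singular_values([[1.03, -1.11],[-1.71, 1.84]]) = [2.93, 0.0]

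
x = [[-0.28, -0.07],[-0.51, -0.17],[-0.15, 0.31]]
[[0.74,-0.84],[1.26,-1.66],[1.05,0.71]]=x@[[-3.1, 2.15], [1.88, 3.34]]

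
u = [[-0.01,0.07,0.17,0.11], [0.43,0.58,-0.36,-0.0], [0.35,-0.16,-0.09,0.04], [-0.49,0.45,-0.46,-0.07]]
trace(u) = 0.41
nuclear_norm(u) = 2.04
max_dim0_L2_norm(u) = 0.75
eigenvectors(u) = [[0.14+0.00j, (-0.4+0j), 0.09+0.24j, (0.09-0.24j)],  [0.86+0.00j, 0.47+0.00j, (0.09-0.01j), (0.09+0.01j)],  [-0.09+0.00j, 0.77+0.00j, (0.23+0.21j), (0.23-0.21j)],  [(0.48+0j), (-0.17+0j), (-0.91+0j), (-0.91-0j)]]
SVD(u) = [[0.06,  0.01,  -0.72,  0.7], [-0.65,  -0.71,  -0.22,  -0.16], [0.13,  -0.45,  0.62,  0.63], [-0.75,  0.54,  0.24,  0.3]] @ diag([0.9407151473527585, 0.738147558627318, 0.27750703023516554, 0.08356459419913975]) @ [[0.14, -0.77, 0.61, 0.07], [-0.99, -0.13, 0.07, -0.07], [0.05, -0.61, -0.75, -0.25], [-0.07, -0.12, -0.24, 0.96]]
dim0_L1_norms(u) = [1.28, 1.26, 1.08, 0.22]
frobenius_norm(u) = 1.23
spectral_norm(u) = 0.94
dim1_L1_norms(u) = [0.36, 1.37, 0.64, 1.47]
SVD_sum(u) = [[0.01, -0.04, 0.03, 0.0],  [-0.09, 0.47, -0.37, -0.04],  [0.02, -0.09, 0.07, 0.01],  [-0.10, 0.55, -0.43, -0.05]] + [[-0.00, -0.00, 0.00, -0.00],[0.52, 0.07, -0.04, 0.04],[0.33, 0.04, -0.02, 0.02],[-0.39, -0.05, 0.03, -0.03]] + [[-0.01, 0.12, 0.15, 0.05],[-0.0, 0.04, 0.05, 0.02],[0.01, -0.1, -0.13, -0.04],[0.0, -0.04, -0.05, -0.02]] + [[-0.0, -0.01, -0.01, 0.06], [0.0, 0.0, 0.0, -0.01], [-0.00, -0.01, -0.01, 0.05], [-0.00, -0.00, -0.01, 0.02]]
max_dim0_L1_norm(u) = 1.28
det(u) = -0.02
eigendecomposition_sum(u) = [[0.04-0.00j, (0.1+0j), -0.04+0.00j, 0j], [(0.24-0j), (0.61+0j), (-0.24+0j), 0.02+0.00j], [-0.02+0.00j, -0.06-0.00j, (0.03+0j), -0.00+0.00j], [0.13-0.00j, (0.34+0j), -0.13+0.00j, 0.01+0.00j]] + [[-0.11+0.00j, 0.02-0.00j, 0.13-0.00j, 0.02-0.00j],  [(0.13-0j), -0.02+0.00j, -0.15+0.00j, -0.03+0.00j],  [0.22-0.00j, -0.04+0.00j, -0.25+0.00j, -0.05+0.00j],  [(-0.05+0j), 0.01-0.00j, (0.05-0j), (0.01-0j)]] + [[(0.03+0.08j), (-0.02-0.01j), 0.04+0.04j, 0.04-0.00j], [(0.03-0j), -0.00+0.01j, 0.02-0.01j, 0.00-0.01j], [0.08+0.06j, -0.03+0.01j, (0.07+0.02j), 0.04-0.02j], [(-0.29+0.02j), 0.05-0.07j, -0.19+0.08j, (-0.05+0.14j)]] + [[0.03-0.08j, -0.02+0.01j, 0.04-0.04j, 0.04+0.00j],[(0.03+0j), (-0-0.01j), (0.02+0.01j), 0.00+0.01j],[(0.08-0.06j), (-0.03-0.01j), 0.07-0.02j, 0.04+0.02j],[-0.29-0.02j, (0.05+0.07j), (-0.19-0.08j), (-0.05-0.14j)]]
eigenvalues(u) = [(0.69+0j), (-0.38+0j), (0.05+0.24j), (0.05-0.24j)]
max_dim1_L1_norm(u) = 1.47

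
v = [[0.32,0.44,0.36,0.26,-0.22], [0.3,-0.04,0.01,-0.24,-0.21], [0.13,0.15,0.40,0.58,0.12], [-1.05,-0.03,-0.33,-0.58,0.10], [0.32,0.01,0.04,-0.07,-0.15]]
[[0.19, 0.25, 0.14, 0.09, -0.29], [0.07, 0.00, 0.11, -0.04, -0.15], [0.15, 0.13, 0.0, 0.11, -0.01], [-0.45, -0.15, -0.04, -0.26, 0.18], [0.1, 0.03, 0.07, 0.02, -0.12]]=v @ [[0.33, 0.05, 0.06, 0.13, -0.02], [0.05, 0.35, 0.06, 0.1, -0.13], [0.06, 0.06, 0.45, -0.32, -0.08], [0.13, 0.1, -0.32, 0.37, -0.09], [-0.02, -0.13, -0.08, -0.09, 0.8]]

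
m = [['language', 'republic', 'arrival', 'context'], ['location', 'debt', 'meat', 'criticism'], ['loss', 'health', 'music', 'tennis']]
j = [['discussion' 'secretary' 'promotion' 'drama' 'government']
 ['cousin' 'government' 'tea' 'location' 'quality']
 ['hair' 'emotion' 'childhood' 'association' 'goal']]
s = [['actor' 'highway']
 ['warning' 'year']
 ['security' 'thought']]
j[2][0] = 'hair'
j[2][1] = 'emotion'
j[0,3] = 'drama'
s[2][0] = 'security'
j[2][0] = 'hair'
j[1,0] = 'cousin'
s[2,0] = 'security'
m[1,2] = 'meat'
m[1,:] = ['location', 'debt', 'meat', 'criticism']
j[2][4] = 'goal'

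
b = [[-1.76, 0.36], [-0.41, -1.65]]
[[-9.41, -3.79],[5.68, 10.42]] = b@[[4.42, 0.82], [-4.54, -6.52]]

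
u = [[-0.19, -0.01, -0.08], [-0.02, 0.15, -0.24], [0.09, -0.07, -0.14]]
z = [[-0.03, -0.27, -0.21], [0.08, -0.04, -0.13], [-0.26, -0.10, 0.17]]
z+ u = [[-0.22, -0.28, -0.29],[0.06, 0.11, -0.37],[-0.17, -0.17, 0.03]]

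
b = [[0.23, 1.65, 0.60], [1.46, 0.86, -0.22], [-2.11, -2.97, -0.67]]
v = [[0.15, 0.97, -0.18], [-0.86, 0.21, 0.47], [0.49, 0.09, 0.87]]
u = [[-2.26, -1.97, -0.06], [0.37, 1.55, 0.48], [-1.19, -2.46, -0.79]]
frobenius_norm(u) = 4.46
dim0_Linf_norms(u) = [2.26, 2.46, 0.79]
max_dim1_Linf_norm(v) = 0.97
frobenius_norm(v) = 1.73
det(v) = 1.00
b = v @ u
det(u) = 0.59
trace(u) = -1.50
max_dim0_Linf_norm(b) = 2.97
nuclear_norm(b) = 5.58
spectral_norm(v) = 1.01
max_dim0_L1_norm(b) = 5.48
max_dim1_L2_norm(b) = 3.7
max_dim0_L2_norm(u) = 3.51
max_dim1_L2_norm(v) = 1.0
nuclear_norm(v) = 3.00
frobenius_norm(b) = 4.45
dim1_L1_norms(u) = [4.29, 2.4, 4.44]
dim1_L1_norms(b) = [2.48, 2.54, 5.75]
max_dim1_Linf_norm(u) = 2.46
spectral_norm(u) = 4.30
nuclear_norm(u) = 5.59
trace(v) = 1.23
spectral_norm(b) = 4.29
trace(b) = 0.42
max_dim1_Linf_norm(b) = 2.97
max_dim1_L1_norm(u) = 4.44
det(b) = 0.58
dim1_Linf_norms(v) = [0.97, 0.86, 0.87]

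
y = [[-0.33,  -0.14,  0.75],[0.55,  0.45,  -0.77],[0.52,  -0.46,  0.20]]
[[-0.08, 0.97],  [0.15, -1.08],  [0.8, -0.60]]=y @ [[1.01, -1.07], [-0.5, 0.49], [0.24, 0.92]]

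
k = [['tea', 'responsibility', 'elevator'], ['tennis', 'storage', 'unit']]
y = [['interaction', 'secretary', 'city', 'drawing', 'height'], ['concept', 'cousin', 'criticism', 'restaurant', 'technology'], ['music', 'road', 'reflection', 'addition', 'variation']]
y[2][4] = 'variation'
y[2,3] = 'addition'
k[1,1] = 'storage'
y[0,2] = 'city'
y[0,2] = 'city'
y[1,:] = ['concept', 'cousin', 'criticism', 'restaurant', 'technology']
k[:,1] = ['responsibility', 'storage']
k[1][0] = 'tennis'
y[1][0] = 'concept'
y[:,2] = ['city', 'criticism', 'reflection']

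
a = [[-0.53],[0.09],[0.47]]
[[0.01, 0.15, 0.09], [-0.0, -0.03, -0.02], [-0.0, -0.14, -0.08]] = a @ [[-0.01, -0.29, -0.17]]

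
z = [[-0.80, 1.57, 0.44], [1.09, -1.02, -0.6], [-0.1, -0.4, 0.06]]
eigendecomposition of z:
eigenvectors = [[0.74,-0.5,0.48], [-0.67,-0.6,0.00], [-0.08,0.63,0.88]]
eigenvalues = [-2.29, 0.52, 0.0]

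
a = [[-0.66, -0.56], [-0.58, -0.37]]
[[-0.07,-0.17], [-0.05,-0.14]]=a @ [[0.05, 0.22], [0.06, 0.04]]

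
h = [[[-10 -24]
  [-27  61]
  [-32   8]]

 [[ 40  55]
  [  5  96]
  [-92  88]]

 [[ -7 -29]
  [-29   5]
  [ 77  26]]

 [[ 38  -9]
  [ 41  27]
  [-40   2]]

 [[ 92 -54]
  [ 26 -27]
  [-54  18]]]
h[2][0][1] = -29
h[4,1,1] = -27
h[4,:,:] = [[92, -54], [26, -27], [-54, 18]]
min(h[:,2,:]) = -92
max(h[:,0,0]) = 92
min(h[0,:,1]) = -24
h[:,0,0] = [-10, 40, -7, 38, 92]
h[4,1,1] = -27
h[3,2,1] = 2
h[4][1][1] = -27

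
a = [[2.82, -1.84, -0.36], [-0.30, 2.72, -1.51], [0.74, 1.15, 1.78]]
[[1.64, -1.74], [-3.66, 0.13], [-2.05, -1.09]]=a @[[-0.36, -0.74], [-1.43, -0.15], [-0.08, -0.21]]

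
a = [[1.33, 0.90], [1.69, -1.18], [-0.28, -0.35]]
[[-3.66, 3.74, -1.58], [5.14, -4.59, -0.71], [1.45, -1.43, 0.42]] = a @ [[0.10, 0.09, -0.81],[-4.21, 4.02, -0.56]]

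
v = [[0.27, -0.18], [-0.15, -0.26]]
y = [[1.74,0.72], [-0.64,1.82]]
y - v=[[1.47,0.9], [-0.49,2.08]]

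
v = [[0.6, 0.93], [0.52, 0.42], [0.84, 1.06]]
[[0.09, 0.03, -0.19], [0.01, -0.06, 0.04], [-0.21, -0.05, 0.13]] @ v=[[-0.09, -0.11], [0.01, 0.03], [-0.04, -0.08]]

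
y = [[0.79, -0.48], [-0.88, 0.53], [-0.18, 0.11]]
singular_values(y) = [1.4, 0.0]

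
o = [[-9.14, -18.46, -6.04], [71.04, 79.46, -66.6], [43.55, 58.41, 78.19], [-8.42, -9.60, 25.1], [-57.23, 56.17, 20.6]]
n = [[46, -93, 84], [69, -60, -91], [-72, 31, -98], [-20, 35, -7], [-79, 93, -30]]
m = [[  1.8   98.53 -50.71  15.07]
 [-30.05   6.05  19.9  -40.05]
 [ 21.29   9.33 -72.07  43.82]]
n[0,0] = 46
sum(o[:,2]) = 51.25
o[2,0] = 43.55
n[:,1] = [-93, -60, 31, 35, 93]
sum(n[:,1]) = 6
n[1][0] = 69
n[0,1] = -93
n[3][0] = -20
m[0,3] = 15.07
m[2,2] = -72.07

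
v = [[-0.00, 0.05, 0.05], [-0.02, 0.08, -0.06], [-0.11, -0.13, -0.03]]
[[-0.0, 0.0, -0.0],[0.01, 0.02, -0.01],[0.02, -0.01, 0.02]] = v@[[-0.16, -0.02, -0.06], [0.01, 0.14, -0.07], [-0.05, -0.06, 0.01]]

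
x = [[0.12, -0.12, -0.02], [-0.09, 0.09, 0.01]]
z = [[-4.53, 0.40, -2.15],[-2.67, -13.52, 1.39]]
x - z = [[4.65, -0.52, 2.13], [2.58, 13.61, -1.38]]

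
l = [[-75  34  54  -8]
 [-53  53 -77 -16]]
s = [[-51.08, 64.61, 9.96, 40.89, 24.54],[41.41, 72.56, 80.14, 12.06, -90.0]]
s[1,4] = -90.0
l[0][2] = 54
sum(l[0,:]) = 5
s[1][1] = 72.56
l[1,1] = 53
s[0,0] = -51.08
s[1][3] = 12.06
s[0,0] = -51.08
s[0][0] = -51.08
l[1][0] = -53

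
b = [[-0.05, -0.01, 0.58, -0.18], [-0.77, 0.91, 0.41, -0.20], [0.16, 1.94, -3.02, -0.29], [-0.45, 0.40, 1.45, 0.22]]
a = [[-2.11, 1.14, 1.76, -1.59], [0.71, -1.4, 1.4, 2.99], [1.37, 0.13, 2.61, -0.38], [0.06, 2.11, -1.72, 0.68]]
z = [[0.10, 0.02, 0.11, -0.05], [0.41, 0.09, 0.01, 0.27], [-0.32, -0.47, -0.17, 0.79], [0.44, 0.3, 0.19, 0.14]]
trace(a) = -0.22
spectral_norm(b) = 3.80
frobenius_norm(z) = 1.26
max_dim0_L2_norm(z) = 0.85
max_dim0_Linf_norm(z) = 0.79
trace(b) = -1.94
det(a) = 64.27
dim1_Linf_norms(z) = [0.11, 0.41, 0.79, 0.44]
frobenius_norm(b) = 4.18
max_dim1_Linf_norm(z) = 0.79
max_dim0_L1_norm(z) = 1.27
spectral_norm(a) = 4.32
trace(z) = 0.16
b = z @ a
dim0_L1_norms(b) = [1.43, 3.26, 5.46, 0.89]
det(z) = -0.01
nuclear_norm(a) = 12.12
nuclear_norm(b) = 6.09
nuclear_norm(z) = 1.96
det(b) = -0.54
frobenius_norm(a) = 6.44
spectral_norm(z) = 1.02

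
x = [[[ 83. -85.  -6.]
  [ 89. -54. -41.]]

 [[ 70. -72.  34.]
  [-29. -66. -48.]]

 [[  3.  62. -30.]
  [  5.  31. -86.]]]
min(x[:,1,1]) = -66.0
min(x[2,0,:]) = -30.0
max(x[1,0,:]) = 70.0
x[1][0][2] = 34.0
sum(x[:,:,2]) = -177.0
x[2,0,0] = 3.0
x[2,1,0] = 5.0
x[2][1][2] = -86.0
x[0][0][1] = -85.0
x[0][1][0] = 89.0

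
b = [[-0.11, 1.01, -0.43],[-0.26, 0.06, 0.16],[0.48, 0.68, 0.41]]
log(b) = [[-0.33,2.81,-0.96], [-0.73,-0.6,-0.05], [1.07,-0.22,-0.32]]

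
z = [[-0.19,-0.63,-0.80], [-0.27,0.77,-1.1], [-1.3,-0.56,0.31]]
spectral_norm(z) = 1.56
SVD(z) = [[0.01, -0.55, 0.83], [-0.61, -0.67, -0.44], [0.8, -0.50, -0.34]] @ diag([1.556798700433246, 1.388884081114947, 0.8341935120551136]) @ [[-0.56, -0.59, 0.58],  [0.67, 0.08, 0.73],  [0.48, -0.8, -0.35]]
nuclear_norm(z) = 3.78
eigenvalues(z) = [(-1.37+0j), (1.13+0.18j), (1.13-0.18j)]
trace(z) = 0.89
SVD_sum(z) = [[-0.01, -0.01, 0.01], [0.53, 0.56, -0.55], [-0.69, -0.73, 0.72]] + [[-0.52, -0.06, -0.56],[-0.62, -0.08, -0.68],[-0.47, -0.06, -0.51]] + [[0.33, -0.56, -0.24], [-0.18, 0.29, 0.13], [-0.14, 0.23, 0.10]]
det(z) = -1.80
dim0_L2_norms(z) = [1.34, 1.14, 1.4]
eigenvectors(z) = [[(0.65+0j), (0.27-0.15j), 0.27+0.15j], [0.41+0.00j, -0.90+0.00j, (-0.9-0j)], [(0.64+0j), (0.23+0.19j), 0.23-0.19j]]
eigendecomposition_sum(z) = [[(-0.65+0j), (-0.33+0j), (-0.52+0j)], [(-0.41+0j), (-0.21+0j), -0.33+0.00j], [-0.64+0.00j, (-0.32+0j), (-0.51+0j)]] + [[0.23+0.46j, -0.15+0.07j, (-0.14-0.52j)], [0.07-1.50j, 0.49+0.03j, -0.38+1.51j], [-0.33+0.37j, -0.12-0.11j, 0.41-0.30j]] + [[0.23-0.46j,-0.15-0.07j,-0.14+0.52j], [(0.07+1.5j),(0.49-0.03j),-0.38-1.51j], [-0.33-0.37j,-0.12+0.11j,(0.41+0.3j)]]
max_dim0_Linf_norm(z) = 1.3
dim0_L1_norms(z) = [1.76, 1.96, 2.21]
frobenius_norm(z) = 2.25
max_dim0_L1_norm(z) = 2.21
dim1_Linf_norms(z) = [0.8, 1.1, 1.3]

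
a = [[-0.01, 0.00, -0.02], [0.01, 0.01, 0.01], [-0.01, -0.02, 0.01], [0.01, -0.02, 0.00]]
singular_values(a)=[0.03, 0.03, 0.02]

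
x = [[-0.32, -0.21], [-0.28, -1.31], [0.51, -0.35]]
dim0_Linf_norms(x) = [0.51, 1.31]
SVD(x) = [[-0.19, 0.44], [-0.96, 0.09], [-0.19, -0.89]] @ diag([1.3880338362391478, 0.6300492595466122]) @ [[0.17, 0.99], [-0.99, 0.17]]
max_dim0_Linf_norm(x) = 1.31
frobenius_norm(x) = 1.52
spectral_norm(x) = 1.39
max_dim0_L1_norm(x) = 1.87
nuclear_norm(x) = 2.02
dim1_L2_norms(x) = [0.38, 1.34, 0.62]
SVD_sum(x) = [[-0.04, -0.26], [-0.23, -1.32], [-0.04, -0.25]] + [[-0.28, 0.05], [-0.05, 0.01], [0.55, -0.10]]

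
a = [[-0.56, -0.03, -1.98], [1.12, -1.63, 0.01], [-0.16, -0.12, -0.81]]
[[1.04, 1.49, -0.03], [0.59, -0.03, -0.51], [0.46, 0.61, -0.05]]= a@[[0.21,  -0.21,  -0.27], [-0.22,  -0.13,  0.13], [-0.58,  -0.69,  0.09]]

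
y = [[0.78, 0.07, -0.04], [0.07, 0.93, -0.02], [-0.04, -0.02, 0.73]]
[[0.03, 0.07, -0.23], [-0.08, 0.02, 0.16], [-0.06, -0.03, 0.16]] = y @[[0.04, 0.08, -0.30], [-0.09, 0.02, 0.20], [-0.08, -0.03, 0.21]]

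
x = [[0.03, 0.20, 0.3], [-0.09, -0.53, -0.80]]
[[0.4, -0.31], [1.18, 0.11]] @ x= [[0.04, 0.24, 0.37], [0.03, 0.18, 0.27]]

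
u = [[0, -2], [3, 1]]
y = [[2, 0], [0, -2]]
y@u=[[0, -4], [-6, -2]]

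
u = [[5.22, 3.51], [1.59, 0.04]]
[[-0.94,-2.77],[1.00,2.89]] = u@[[0.66,1.91], [-1.25,-3.63]]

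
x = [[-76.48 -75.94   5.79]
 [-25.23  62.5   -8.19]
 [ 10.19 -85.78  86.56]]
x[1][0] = -25.23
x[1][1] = 62.5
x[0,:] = [-76.48, -75.94, 5.79]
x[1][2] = -8.19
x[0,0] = -76.48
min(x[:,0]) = -76.48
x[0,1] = -75.94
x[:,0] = [-76.48, -25.23, 10.19]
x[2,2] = 86.56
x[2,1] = -85.78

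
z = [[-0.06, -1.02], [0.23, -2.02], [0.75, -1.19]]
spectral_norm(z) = 2.61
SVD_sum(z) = [[0.20, -0.97], [0.41, -1.98], [0.27, -1.29]] + [[-0.26, -0.05],  [-0.18, -0.04],  [0.48, 0.1]]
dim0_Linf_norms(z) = [0.75, 2.02]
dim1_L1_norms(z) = [1.08, 2.25, 1.94]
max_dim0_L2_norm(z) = 2.56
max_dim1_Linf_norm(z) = 2.02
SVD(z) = [[-0.38, 0.45], [-0.78, 0.32], [-0.51, -0.83]] @ diag([2.6092594951806682, 0.5896311447078801]) @ [[-0.2, 0.98], [-0.98, -0.20]]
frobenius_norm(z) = 2.68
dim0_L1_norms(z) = [1.04, 4.23]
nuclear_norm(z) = 3.20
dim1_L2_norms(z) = [1.02, 2.03, 1.41]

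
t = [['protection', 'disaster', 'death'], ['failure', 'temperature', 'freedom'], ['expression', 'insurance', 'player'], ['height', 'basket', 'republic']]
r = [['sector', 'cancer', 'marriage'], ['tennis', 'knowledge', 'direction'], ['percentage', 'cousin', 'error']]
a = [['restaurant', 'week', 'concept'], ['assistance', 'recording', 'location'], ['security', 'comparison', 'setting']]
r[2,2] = 'error'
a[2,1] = 'comparison'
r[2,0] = 'percentage'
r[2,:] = ['percentage', 'cousin', 'error']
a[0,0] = 'restaurant'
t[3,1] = 'basket'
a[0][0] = 'restaurant'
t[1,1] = 'temperature'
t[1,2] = 'freedom'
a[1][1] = 'recording'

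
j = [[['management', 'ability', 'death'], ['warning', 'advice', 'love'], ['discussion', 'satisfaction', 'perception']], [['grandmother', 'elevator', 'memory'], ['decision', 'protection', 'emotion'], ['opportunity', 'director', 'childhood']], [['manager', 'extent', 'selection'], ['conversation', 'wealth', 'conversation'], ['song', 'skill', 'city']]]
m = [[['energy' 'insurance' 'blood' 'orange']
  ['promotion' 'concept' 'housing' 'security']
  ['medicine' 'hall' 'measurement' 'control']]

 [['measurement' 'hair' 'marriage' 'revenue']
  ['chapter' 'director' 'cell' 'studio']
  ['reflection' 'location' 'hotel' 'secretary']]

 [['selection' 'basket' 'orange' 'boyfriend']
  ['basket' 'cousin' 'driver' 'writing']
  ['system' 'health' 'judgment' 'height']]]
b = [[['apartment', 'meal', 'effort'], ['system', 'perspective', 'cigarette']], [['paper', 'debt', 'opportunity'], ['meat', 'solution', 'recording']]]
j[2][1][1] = 'wealth'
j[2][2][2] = 'city'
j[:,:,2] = [['death', 'love', 'perception'], ['memory', 'emotion', 'childhood'], ['selection', 'conversation', 'city']]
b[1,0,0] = 'paper'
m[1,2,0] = 'reflection'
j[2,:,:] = [['manager', 'extent', 'selection'], ['conversation', 'wealth', 'conversation'], ['song', 'skill', 'city']]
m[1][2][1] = 'location'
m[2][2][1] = 'health'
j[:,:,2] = [['death', 'love', 'perception'], ['memory', 'emotion', 'childhood'], ['selection', 'conversation', 'city']]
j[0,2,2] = 'perception'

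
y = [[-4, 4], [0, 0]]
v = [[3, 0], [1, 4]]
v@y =[[-12, 12], [-4, 4]]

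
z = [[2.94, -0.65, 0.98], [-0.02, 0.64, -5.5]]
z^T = [[2.94, -0.02], [-0.65, 0.64], [0.98, -5.5]]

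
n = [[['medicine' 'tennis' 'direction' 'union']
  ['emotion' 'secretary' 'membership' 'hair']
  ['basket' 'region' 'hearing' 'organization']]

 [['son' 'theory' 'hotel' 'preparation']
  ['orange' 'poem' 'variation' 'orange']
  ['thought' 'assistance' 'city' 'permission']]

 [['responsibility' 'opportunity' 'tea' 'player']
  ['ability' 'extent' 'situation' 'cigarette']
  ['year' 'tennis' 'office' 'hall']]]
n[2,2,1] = 'tennis'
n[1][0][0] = 'son'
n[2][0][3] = 'player'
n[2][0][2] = 'tea'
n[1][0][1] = 'theory'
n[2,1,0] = 'ability'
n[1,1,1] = 'poem'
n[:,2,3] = ['organization', 'permission', 'hall']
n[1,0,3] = 'preparation'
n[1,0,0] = 'son'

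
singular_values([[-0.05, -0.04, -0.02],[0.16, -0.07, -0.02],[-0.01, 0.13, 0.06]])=[0.2, 0.13, 0.0]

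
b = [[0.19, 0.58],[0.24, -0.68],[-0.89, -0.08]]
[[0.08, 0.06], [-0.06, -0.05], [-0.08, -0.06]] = b@ [[0.08, 0.06], [0.12, 0.09]]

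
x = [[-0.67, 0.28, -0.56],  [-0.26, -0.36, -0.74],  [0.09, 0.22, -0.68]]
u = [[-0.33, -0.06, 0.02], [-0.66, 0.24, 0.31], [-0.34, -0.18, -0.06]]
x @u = [[0.23,0.21,0.11], [0.58,0.06,-0.07], [0.06,0.17,0.11]]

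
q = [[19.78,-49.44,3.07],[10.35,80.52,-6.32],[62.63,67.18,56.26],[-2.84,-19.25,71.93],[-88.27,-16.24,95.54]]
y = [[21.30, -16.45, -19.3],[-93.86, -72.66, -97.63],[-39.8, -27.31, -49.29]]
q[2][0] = 62.63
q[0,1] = -49.44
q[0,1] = -49.44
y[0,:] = [21.3, -16.45, -19.3]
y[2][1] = -27.31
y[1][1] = -72.66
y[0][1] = -16.45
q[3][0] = -2.84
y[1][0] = -93.86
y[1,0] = -93.86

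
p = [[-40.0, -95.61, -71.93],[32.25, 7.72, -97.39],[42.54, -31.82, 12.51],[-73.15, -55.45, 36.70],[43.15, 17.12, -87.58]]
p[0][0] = -40.0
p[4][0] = 43.15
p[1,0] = 32.25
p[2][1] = -31.82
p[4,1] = 17.12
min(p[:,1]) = -95.61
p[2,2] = 12.51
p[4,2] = -87.58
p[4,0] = 43.15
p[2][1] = -31.82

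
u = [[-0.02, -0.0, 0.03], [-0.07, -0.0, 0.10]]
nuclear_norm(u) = 0.13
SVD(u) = [[-0.28, -0.96], [-0.96, 0.28]] @ diag([0.12727679557769606, 0.0007856891709608998]) @ [[0.57, 0.00, -0.82], [-0.82, 0.00, -0.57]]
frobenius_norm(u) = 0.13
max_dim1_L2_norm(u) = 0.12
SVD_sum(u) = [[-0.02, 0.0, 0.03],  [-0.07, 0.00, 0.10]] + [[0.0,0.00,0.00], [-0.00,0.0,-0.00]]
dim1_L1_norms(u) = [0.05, 0.17]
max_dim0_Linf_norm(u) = 0.1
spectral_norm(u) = 0.13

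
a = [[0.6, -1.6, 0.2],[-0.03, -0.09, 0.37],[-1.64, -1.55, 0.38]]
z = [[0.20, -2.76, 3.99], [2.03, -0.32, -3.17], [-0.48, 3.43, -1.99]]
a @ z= [[-3.22, -0.46, 7.07], [-0.37, 1.38, -0.57], [-3.66, 6.33, -2.39]]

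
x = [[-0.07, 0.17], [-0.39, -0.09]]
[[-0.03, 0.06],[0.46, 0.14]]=x @[[-1.04, -0.40],[-0.60, 0.18]]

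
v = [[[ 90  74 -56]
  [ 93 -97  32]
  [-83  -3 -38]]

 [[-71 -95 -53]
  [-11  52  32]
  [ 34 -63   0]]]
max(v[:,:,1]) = 74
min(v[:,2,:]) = -83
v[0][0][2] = -56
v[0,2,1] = -3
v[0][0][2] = -56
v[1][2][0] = 34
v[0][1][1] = -97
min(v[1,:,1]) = -95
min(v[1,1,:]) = -11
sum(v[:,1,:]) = 101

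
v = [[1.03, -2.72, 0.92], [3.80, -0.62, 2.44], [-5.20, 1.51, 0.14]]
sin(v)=[[-8.96, -10.96, 2.43], [12.8, -13.83, 10.43], [-21.16, 9.25, -9.54]]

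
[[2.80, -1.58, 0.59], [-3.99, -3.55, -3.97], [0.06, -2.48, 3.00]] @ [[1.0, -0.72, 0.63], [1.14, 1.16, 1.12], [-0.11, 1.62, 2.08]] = [[0.93, -2.89, 1.22], [-7.6, -7.68, -14.75], [-3.10, 1.94, 3.50]]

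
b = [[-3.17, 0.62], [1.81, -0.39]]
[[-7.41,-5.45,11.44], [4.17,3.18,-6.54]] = b@[[2.68, 1.38, -3.60], [1.75, -1.74, 0.05]]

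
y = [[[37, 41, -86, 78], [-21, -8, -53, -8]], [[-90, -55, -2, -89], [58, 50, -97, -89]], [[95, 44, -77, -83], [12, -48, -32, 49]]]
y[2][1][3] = 49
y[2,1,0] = 12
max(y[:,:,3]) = 78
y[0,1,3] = -8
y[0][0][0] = 37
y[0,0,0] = 37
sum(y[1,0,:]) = -236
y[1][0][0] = -90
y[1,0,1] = -55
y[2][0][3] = -83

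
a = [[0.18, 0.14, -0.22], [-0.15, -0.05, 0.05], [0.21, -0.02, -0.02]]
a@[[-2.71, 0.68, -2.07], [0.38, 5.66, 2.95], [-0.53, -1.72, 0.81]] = [[-0.32, 1.29, -0.14], [0.36, -0.47, 0.2], [-0.57, 0.06, -0.51]]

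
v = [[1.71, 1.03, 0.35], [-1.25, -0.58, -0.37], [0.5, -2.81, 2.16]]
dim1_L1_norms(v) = [3.09, 2.2, 5.47]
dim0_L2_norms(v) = [2.18, 3.05, 2.22]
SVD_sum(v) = [[-0.02, 0.48, -0.33], [0.01, -0.18, 0.12], [0.14, -2.92, 2.02]] + [[1.73, 0.55, 0.68], [-1.26, -0.40, -0.49], [0.36, 0.11, 0.14]] + [[-0.0, 0.00, 0.00], [-0.0, 0.00, 0.00], [-0.0, 0.00, 0.0]]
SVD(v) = [[0.16,  0.8,  -0.58], [-0.06,  -0.58,  -0.81], [-0.99,  0.17,  -0.05]] @ diag([3.610264445069308, 2.4333085746636938, 0.00013090662903009472]) @ [[-0.04, 0.82, -0.57], [0.89, 0.28, 0.35], [0.45, -0.49, -0.75]]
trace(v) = 3.29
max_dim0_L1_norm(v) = 4.42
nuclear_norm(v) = 6.04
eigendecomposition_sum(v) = [[0.4, -0.18, 0.36], [-0.41, 0.19, -0.37], [2.37, -1.08, 2.15]] + [[1.32,1.21,-0.01],[-0.84,-0.77,0.0],[-1.88,-1.73,0.01]] + [[-0.00,-0.00,-0.0], [0.00,0.0,0.00], [0.00,0.0,0.00]]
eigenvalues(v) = [2.73, 0.56, 0.0]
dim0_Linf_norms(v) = [1.71, 2.81, 2.16]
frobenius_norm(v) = 4.35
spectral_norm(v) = 3.61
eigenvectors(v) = [[0.16,-0.54,-0.45], [-0.17,0.34,0.49], [0.97,0.77,0.75]]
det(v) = 0.00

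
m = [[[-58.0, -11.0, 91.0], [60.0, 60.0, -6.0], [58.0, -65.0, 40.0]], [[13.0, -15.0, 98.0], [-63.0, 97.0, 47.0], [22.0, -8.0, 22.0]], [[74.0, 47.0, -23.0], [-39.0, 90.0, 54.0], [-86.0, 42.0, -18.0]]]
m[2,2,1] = 42.0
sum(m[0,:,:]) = 169.0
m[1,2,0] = 22.0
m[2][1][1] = 90.0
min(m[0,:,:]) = -65.0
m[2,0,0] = 74.0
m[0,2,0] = 58.0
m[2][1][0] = -39.0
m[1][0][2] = 98.0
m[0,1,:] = [60.0, 60.0, -6.0]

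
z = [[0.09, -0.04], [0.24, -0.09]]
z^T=[[0.09, 0.24], [-0.04, -0.09]]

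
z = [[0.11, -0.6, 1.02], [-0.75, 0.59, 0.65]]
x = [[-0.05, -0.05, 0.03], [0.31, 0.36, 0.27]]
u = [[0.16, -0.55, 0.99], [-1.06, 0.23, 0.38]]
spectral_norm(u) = 1.18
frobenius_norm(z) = 1.66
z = x + u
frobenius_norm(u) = 1.62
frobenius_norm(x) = 0.55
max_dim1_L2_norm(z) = 1.19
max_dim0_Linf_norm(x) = 0.36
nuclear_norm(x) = 0.61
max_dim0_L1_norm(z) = 1.67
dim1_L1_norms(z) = [1.73, 1.99]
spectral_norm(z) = 1.27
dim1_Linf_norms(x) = [0.05, 0.36]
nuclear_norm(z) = 2.34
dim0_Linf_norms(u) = [1.06, 0.55, 0.99]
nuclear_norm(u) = 2.29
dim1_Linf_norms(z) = [1.02, 0.75]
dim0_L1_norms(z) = [0.86, 1.19, 1.67]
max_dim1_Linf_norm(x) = 0.36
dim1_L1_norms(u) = [1.7, 1.67]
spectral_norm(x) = 0.55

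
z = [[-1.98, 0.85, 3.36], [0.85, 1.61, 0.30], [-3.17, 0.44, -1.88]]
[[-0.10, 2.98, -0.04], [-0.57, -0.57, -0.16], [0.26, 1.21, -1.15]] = z@[[-0.11,-0.69,0.22], [-0.29,-0.08,-0.25], [-0.02,0.5,0.18]]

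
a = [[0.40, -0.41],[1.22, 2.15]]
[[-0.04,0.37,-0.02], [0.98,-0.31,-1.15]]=a @ [[0.24, 0.49, -0.38], [0.32, -0.42, -0.32]]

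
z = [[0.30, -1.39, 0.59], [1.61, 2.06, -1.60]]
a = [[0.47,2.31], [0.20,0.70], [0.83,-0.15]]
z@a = [[0.35, -0.37],[-0.16, 5.40]]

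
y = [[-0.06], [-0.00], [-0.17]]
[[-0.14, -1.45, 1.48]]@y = [[-0.24]]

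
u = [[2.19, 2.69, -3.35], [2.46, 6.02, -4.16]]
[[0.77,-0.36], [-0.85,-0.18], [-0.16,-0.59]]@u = [[0.8, -0.10, -1.08],[-2.30, -3.37, 3.6],[-1.8, -3.98, 2.99]]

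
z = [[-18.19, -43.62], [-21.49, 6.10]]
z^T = [[-18.19, -21.49],[-43.62, 6.1]]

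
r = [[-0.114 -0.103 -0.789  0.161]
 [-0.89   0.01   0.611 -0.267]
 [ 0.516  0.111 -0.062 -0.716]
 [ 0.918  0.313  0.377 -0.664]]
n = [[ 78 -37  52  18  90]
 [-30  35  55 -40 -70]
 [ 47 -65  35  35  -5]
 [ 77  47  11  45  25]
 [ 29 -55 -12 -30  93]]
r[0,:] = [-0.114, -0.103, -0.789, 0.161]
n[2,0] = 47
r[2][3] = -0.716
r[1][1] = 0.01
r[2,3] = -0.716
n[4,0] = 29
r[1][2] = 0.611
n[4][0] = 29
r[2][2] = -0.062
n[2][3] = 35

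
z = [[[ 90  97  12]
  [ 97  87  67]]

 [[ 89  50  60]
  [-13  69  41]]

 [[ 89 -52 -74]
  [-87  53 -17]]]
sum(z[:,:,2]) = 89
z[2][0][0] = 89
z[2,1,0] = -87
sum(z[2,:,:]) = -88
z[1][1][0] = -13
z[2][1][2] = -17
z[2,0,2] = -74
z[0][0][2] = 12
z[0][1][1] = 87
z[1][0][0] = 89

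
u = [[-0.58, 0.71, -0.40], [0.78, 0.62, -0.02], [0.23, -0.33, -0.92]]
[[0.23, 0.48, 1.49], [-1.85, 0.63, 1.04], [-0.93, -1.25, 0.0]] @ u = [[0.58, -0.03, -1.47], [1.8, -1.27, -0.23], [-0.44, -1.44, 0.4]]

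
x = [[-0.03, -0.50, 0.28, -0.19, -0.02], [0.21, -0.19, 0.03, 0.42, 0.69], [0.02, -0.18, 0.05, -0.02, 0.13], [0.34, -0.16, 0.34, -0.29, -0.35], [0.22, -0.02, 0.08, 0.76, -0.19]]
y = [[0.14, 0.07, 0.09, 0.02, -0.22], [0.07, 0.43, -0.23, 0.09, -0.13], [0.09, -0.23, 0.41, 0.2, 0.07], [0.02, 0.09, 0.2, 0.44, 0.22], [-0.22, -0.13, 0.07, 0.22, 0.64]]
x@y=[[-0.01, -0.3, 0.19, -0.08, 0.04],  [-0.12, -0.13, 0.21, 0.33, 0.51],  [-0.03, -0.11, 0.07, 0.01, 0.10],  [0.14, -0.10, 0.12, -0.14, -0.32],  [0.09, 0.08, 0.2, 0.31, 0.01]]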